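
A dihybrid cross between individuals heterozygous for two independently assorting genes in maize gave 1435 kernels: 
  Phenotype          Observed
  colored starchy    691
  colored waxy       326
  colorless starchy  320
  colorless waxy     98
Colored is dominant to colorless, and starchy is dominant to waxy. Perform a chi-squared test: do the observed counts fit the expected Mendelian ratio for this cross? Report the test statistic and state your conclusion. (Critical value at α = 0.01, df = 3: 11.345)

A dihybrid F₂ with independent assortment and complete dominance at both loci gives a 9:3:3:1 phenotypic ratio.
Under the 9:3:3:1 hypothesis (Σ ratio = 16, N = 1435):
  colored starchy: 1435 × 9/16 = 807.1875
  colored waxy: 1435 × 3/16 = 269.0625
  colorless starchy: 1435 × 3/16 = 269.0625
  colorless waxy: 1435 × 1/16 = 89.6875
χ² = Σ (O − E)² / E
  colored starchy: (691 − 807.1875)² / 807.1875 = 16.7242
  colored waxy: (326 − 269.0625)² / 269.0625 = 12.0488
  colorless starchy: (320 − 269.0625)² / 269.0625 = 9.6432
  colorless waxy: (98 − 89.6875)² / 89.6875 = 0.7704
χ² = 16.7242 + 12.0488 + 9.6432 + 0.7704 = 39.1866 ≈ 39.187
Degrees of freedom = 4 − 1 = 3; critical value at α = 0.01 is 11.345.
Since 39.187 > 11.345, we reject the null hypothesis — the data do not fit the 9:3:3:1 ratio.

39.187; not consistent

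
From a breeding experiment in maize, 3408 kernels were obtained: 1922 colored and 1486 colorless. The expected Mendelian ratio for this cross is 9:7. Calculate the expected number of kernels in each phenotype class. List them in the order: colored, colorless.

Under the 9:7 hypothesis (Σ ratio = 16, N = 3408):
  colored: 3408 × 9/16 = 1917
  colorless: 3408 × 7/16 = 1491

1917, 1491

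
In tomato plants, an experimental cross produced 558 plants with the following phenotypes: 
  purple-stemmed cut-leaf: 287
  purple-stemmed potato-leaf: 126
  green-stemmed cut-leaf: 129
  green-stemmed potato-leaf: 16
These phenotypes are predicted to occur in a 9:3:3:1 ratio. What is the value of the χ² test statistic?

22.562

Total ratio parts = 16. Expected numbers out of 558:
  purple-stemmed cut-leaf: 558 × 9/16 = 313.875
  purple-stemmed potato-leaf: 558 × 3/16 = 104.625
  green-stemmed cut-leaf: 558 × 3/16 = 104.625
  green-stemmed potato-leaf: 558 × 1/16 = 34.875
χ² = Σ (O − E)² / E
  purple-stemmed cut-leaf: (287 − 313.875)² / 313.875 = 2.3011
  purple-stemmed potato-leaf: (126 − 104.625)² / 104.625 = 4.3669
  green-stemmed cut-leaf: (129 − 104.625)² / 104.625 = 5.6788
  green-stemmed potato-leaf: (16 − 34.875)² / 34.875 = 10.2155
χ² = 2.3011 + 4.3669 + 5.6788 + 10.2155 = 22.5623 ≈ 22.562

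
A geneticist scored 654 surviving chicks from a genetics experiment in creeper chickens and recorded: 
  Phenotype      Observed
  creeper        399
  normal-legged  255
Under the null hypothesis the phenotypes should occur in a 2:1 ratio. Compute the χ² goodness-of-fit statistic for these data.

Expected counts for N = 654 under a 2:1 ratio (total parts = 3):
  creeper: 654 × 2/3 = 436
  normal-legged: 654 × 1/3 = 218
χ² = Σ (O − E)² / E
  creeper: (399 − 436)² / 436 = 3.1399
  normal-legged: (255 − 218)² / 218 = 6.2798
χ² = 3.1399 + 6.2798 = 9.4197 ≈ 9.420

9.420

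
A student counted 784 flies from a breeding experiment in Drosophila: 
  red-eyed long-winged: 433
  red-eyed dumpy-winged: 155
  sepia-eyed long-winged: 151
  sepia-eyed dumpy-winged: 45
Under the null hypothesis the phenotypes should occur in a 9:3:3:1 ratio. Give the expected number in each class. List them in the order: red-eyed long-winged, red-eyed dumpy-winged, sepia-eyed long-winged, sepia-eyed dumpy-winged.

441, 147, 147, 49

Under the 9:3:3:1 hypothesis (Σ ratio = 16, N = 784):
  red-eyed long-winged: 784 × 9/16 = 441
  red-eyed dumpy-winged: 784 × 3/16 = 147
  sepia-eyed long-winged: 784 × 3/16 = 147
  sepia-eyed dumpy-winged: 784 × 1/16 = 49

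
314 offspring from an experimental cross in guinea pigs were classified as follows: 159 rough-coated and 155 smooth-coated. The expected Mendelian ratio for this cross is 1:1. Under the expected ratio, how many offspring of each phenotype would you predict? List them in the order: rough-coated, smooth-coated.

157, 157

The 1:1 ratio has 2 parts, so with N = 314 the expected counts are:
  rough-coated: 314 × 1/2 = 157
  smooth-coated: 314 × 1/2 = 157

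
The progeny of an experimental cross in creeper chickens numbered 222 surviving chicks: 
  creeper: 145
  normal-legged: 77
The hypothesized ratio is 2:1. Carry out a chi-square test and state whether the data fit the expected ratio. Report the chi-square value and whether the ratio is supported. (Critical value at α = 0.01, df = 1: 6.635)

Under the 2:1 hypothesis (Σ ratio = 3, N = 222):
  creeper: 222 × 2/3 = 148
  normal-legged: 222 × 1/3 = 74
χ² = Σ (O − E)² / E
  creeper: (145 − 148)² / 148 = 0.0608
  normal-legged: (77 − 74)² / 74 = 0.1216
χ² = 0.0608 + 0.1216 = 0.1824 ≈ 0.182
Degrees of freedom = 2 − 1 = 1; critical value at α = 0.01 is 6.635.
Since 0.182 < 6.635, we fail to reject the null hypothesis — the data are consistent with the 2:1 ratio.

0.182; consistent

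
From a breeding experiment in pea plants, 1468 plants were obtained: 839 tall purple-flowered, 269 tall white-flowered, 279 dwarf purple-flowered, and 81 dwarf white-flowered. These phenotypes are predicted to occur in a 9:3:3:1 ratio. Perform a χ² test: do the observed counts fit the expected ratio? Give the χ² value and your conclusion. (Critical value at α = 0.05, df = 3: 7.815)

The 9:3:3:1 ratio has 16 parts, so with N = 1468 the expected counts are:
  tall purple-flowered: 1468 × 9/16 = 825.75
  tall white-flowered: 1468 × 3/16 = 275.25
  dwarf purple-flowered: 1468 × 3/16 = 275.25
  dwarf white-flowered: 1468 × 1/16 = 91.75
χ² = Σ (O − E)² / E
  tall purple-flowered: (839 − 825.75)² / 825.75 = 0.2126
  tall white-flowered: (269 − 275.25)² / 275.25 = 0.1419
  dwarf purple-flowered: (279 − 275.25)² / 275.25 = 0.0511
  dwarf white-flowered: (81 − 91.75)² / 91.75 = 1.2595
χ² = 0.2126 + 0.1419 + 0.0511 + 1.2595 = 1.6651 ≈ 1.665
Degrees of freedom = 4 − 1 = 3; critical value at α = 0.05 is 7.815.
Since 1.665 < 7.815, we fail to reject the null hypothesis — the data are consistent with the 9:3:3:1 ratio.

1.665; consistent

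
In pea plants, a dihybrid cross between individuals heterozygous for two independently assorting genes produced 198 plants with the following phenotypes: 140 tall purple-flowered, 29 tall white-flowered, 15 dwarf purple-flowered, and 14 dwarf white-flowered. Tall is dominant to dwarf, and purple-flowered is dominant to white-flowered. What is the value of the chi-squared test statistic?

A dihybrid F₂ with independent assortment and complete dominance at both loci gives a 9:3:3:1 phenotypic ratio.
Expected counts for N = 198 under a 9:3:3:1 ratio (total parts = 16):
  tall purple-flowered: 198 × 9/16 = 111.375
  tall white-flowered: 198 × 3/16 = 37.125
  dwarf purple-flowered: 198 × 3/16 = 37.125
  dwarf white-flowered: 198 × 1/16 = 12.375
χ² = Σ (O − E)² / E
  tall purple-flowered: (140 − 111.375)² / 111.375 = 7.3570
  tall white-flowered: (29 − 37.125)² / 37.125 = 1.7782
  dwarf purple-flowered: (15 − 37.125)² / 37.125 = 13.1856
  dwarf white-flowered: (14 − 12.375)² / 12.375 = 0.2134
χ² = 7.3570 + 1.7782 + 13.1856 + 0.2134 = 22.5342 ≈ 22.534

22.534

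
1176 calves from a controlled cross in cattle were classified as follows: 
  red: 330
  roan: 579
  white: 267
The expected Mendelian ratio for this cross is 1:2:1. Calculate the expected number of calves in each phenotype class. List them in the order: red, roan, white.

294, 588, 294

Under the 1:2:1 hypothesis (Σ ratio = 4, N = 1176):
  red: 1176 × 1/4 = 294
  roan: 1176 × 2/4 = 588
  white: 1176 × 1/4 = 294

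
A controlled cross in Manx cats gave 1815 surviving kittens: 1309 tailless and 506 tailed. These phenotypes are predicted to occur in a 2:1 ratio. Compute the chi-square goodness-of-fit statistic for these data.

24.300

Under the 2:1 hypothesis (Σ ratio = 3, N = 1815):
  tailless: 1815 × 2/3 = 1210
  tailed: 1815 × 1/3 = 605
χ² = Σ (O − E)² / E
  tailless: (1309 − 1210)² / 1210 = 8.1000
  tailed: (506 − 605)² / 605 = 16.2000
χ² = 8.1000 + 16.2000 = 24.300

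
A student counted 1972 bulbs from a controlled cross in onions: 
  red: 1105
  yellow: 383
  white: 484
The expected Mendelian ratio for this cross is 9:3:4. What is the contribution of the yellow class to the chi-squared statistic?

Under the 9:3:4 hypothesis (Σ ratio = 16, N = 1972):
  red: 1972 × 9/16 = 1109.25
  yellow: 1972 × 3/16 = 369.75
  white: 1972 × 4/16 = 493
Contribution of yellow: (383 − 369.75)² / 369.75 = 0.4748

0.475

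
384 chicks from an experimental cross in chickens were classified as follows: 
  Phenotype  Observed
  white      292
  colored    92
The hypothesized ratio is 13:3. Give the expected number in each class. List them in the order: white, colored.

312, 72

The 13:3 ratio has 16 parts, so with N = 384 the expected counts are:
  white: 384 × 13/16 = 312
  colored: 384 × 3/16 = 72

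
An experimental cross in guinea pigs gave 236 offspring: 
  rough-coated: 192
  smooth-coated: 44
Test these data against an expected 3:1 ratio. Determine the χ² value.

5.085

The 3:1 ratio has 4 parts, so with N = 236 the expected counts are:
  rough-coated: 236 × 3/4 = 177
  smooth-coated: 236 × 1/4 = 59
χ² = Σ (O − E)² / E
  rough-coated: (192 − 177)² / 177 = 1.2712
  smooth-coated: (44 − 59)² / 59 = 3.8136
χ² = 1.2712 + 3.8136 = 5.0848 ≈ 5.085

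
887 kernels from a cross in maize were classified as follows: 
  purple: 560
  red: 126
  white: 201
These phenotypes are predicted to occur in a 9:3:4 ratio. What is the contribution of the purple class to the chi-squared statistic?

Total ratio parts = 16. Expected numbers out of 887:
  purple: 887 × 9/16 = 498.9375
  red: 887 × 3/16 = 166.3125
  white: 887 × 4/16 = 221.75
Contribution of purple: (560 − 498.9375)² / 498.9375 = 7.4731

7.473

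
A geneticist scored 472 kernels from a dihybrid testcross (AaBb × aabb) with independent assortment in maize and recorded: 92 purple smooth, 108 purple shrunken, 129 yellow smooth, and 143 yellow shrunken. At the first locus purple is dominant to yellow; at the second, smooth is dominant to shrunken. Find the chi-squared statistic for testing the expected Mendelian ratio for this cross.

A dihybrid testcross with independent assortment gives a 1:1:1:1 ratio.
Under the 1:1:1:1 hypothesis (Σ ratio = 4, N = 472):
  purple smooth: 472 × 1/4 = 118
  purple shrunken: 472 × 1/4 = 118
  yellow smooth: 472 × 1/4 = 118
  yellow shrunken: 472 × 1/4 = 118
χ² = Σ (O − E)² / E
  purple smooth: (92 − 118)² / 118 = 5.7288
  purple shrunken: (108 − 118)² / 118 = 0.8475
  yellow smooth: (129 − 118)² / 118 = 1.0254
  yellow shrunken: (143 − 118)² / 118 = 5.2966
χ² = 5.7288 + 0.8475 + 1.0254 + 5.2966 = 12.8983 ≈ 12.898

12.898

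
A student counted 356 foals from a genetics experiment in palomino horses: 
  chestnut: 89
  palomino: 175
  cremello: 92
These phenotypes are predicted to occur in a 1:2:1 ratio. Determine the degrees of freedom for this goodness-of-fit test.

2

A goodness-of-fit test with 3 phenotype classes has df = 3 − 1 = 2.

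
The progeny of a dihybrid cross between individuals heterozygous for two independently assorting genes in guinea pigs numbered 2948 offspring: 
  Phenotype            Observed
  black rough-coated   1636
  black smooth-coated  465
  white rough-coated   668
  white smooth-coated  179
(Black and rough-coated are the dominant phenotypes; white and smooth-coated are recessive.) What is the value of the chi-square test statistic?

A dihybrid F₂ with independent assortment and complete dominance at both loci gives a 9:3:3:1 phenotypic ratio.
Under the 9:3:3:1 hypothesis (Σ ratio = 16, N = 2948):
  black rough-coated: 2948 × 9/16 = 1658.25
  black smooth-coated: 2948 × 3/16 = 552.75
  white rough-coated: 2948 × 3/16 = 552.75
  white smooth-coated: 2948 × 1/16 = 184.25
χ² = Σ (O − E)² / E
  black rough-coated: (1636 − 1658.25)² / 1658.25 = 0.2985
  black smooth-coated: (465 − 552.75)² / 552.75 = 13.9305
  white rough-coated: (668 − 552.75)² / 552.75 = 24.0300
  white smooth-coated: (179 − 184.25)² / 184.25 = 0.1496
χ² = 0.2985 + 13.9305 + 24.0300 + 0.1496 = 38.4086 ≈ 38.409

38.409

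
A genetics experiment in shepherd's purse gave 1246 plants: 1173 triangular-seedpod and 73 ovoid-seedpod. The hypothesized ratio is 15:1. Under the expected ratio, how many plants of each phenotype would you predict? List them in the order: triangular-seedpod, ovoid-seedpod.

Under the 15:1 hypothesis (Σ ratio = 16, N = 1246):
  triangular-seedpod: 1246 × 15/16 = 1168.125
  ovoid-seedpod: 1246 × 1/16 = 77.875

1168.125, 77.875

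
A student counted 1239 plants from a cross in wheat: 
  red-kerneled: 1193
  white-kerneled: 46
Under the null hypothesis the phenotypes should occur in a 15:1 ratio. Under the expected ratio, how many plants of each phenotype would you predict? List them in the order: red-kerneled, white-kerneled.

1161.5625, 77.4375

Expected counts for N = 1239 under a 15:1 ratio (total parts = 16):
  red-kerneled: 1239 × 15/16 = 1161.5625
  white-kerneled: 1239 × 1/16 = 77.4375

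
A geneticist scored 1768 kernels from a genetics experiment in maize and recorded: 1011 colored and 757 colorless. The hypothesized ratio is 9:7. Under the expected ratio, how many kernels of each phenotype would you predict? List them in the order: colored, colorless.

Total ratio parts = 16. Expected numbers out of 1768:
  colored: 1768 × 9/16 = 994.5
  colorless: 1768 × 7/16 = 773.5

994.5, 773.5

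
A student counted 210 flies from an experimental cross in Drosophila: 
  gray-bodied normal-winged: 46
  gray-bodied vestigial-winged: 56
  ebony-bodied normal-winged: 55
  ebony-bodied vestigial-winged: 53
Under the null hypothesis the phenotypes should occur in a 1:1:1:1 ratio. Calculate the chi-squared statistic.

Total ratio parts = 4. Expected numbers out of 210:
  gray-bodied normal-winged: 210 × 1/4 = 52.5
  gray-bodied vestigial-winged: 210 × 1/4 = 52.5
  ebony-bodied normal-winged: 210 × 1/4 = 52.5
  ebony-bodied vestigial-winged: 210 × 1/4 = 52.5
χ² = Σ (O − E)² / E
  gray-bodied normal-winged: (46 − 52.5)² / 52.5 = 0.8048
  gray-bodied vestigial-winged: (56 − 52.5)² / 52.5 = 0.2333
  ebony-bodied normal-winged: (55 − 52.5)² / 52.5 = 0.1190
  ebony-bodied vestigial-winged: (53 − 52.5)² / 52.5 = 0.0048
χ² = 0.8048 + 0.2333 + 0.1190 + 0.0048 = 1.1619 ≈ 1.162

1.162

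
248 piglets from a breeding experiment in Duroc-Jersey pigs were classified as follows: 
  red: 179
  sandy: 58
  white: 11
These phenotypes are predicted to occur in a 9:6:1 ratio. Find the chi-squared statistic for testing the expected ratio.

Total ratio parts = 16. Expected numbers out of 248:
  red: 248 × 9/16 = 139.5
  sandy: 248 × 6/16 = 93
  white: 248 × 1/16 = 15.5
χ² = Σ (O − E)² / E
  red: (179 − 139.5)² / 139.5 = 11.1846
  sandy: (58 − 93)² / 93 = 13.1720
  white: (11 − 15.5)² / 15.5 = 1.3065
χ² = 11.1846 + 13.1720 + 1.3065 = 25.6631 ≈ 25.663

25.663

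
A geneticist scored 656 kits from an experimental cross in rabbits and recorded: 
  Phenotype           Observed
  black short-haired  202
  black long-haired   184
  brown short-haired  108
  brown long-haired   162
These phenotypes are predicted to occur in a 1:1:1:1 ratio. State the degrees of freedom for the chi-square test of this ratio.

A goodness-of-fit test with 4 phenotype classes has df = 4 − 1 = 3.

3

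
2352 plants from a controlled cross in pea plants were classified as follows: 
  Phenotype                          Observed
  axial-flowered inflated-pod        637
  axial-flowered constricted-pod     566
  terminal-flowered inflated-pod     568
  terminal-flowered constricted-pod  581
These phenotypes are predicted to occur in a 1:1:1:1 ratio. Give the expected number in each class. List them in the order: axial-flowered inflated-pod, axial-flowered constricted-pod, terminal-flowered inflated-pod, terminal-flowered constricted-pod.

588, 588, 588, 588

Under the 1:1:1:1 hypothesis (Σ ratio = 4, N = 2352):
  axial-flowered inflated-pod: 2352 × 1/4 = 588
  axial-flowered constricted-pod: 2352 × 1/4 = 588
  terminal-flowered inflated-pod: 2352 × 1/4 = 588
  terminal-flowered constricted-pod: 2352 × 1/4 = 588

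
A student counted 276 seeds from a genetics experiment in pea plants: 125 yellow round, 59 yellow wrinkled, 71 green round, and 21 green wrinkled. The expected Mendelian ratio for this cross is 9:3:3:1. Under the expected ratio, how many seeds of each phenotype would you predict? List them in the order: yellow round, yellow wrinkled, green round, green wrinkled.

155.25, 51.75, 51.75, 17.25

Under the 9:3:3:1 hypothesis (Σ ratio = 16, N = 276):
  yellow round: 276 × 9/16 = 155.25
  yellow wrinkled: 276 × 3/16 = 51.75
  green round: 276 × 3/16 = 51.75
  green wrinkled: 276 × 1/16 = 17.25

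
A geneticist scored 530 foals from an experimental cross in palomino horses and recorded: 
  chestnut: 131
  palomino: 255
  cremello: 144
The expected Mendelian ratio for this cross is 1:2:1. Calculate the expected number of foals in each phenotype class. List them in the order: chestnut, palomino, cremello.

Under the 1:2:1 hypothesis (Σ ratio = 4, N = 530):
  chestnut: 530 × 1/4 = 132.5
  palomino: 530 × 2/4 = 265
  cremello: 530 × 1/4 = 132.5

132.5, 265, 132.5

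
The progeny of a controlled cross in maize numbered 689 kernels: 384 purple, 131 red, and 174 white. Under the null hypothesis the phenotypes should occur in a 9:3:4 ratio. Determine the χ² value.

Expected counts for N = 689 under a 9:3:4 ratio (total parts = 16):
  purple: 689 × 9/16 = 387.5625
  red: 689 × 3/16 = 129.1875
  white: 689 × 4/16 = 172.25
χ² = Σ (O − E)² / E
  purple: (384 − 387.5625)² / 387.5625 = 0.0327
  red: (131 − 129.1875)² / 129.1875 = 0.0254
  white: (174 − 172.25)² / 172.25 = 0.0178
χ² = 0.0327 + 0.0254 + 0.0178 = 0.0759 ≈ 0.076

0.076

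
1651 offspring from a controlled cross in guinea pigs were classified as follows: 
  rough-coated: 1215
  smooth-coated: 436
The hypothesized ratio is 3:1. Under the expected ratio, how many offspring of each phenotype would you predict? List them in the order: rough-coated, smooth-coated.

Expected counts for N = 1651 under a 3:1 ratio (total parts = 4):
  rough-coated: 1651 × 3/4 = 1238.25
  smooth-coated: 1651 × 1/4 = 412.75

1238.25, 412.75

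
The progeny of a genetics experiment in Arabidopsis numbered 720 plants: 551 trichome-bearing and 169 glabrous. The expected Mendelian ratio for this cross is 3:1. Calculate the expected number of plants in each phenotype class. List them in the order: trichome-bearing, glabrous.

540, 180

Under the 3:1 hypothesis (Σ ratio = 4, N = 720):
  trichome-bearing: 720 × 3/4 = 540
  glabrous: 720 × 1/4 = 180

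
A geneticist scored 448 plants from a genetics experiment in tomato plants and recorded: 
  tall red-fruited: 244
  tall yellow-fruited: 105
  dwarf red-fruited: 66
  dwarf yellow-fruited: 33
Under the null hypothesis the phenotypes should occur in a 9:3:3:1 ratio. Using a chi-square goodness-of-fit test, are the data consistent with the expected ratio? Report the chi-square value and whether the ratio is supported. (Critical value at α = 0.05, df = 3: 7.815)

Under the 9:3:3:1 hypothesis (Σ ratio = 16, N = 448):
  tall red-fruited: 448 × 9/16 = 252
  tall yellow-fruited: 448 × 3/16 = 84
  dwarf red-fruited: 448 × 3/16 = 84
  dwarf yellow-fruited: 448 × 1/16 = 28
χ² = Σ (O − E)² / E
  tall red-fruited: (244 − 252)² / 252 = 0.2540
  tall yellow-fruited: (105 − 84)² / 84 = 5.2500
  dwarf red-fruited: (66 − 84)² / 84 = 3.8571
  dwarf yellow-fruited: (33 − 28)² / 28 = 0.8929
χ² = 0.2540 + 5.2500 + 3.8571 + 0.8929 = 10.254
Degrees of freedom = 4 − 1 = 3; critical value at α = 0.05 is 7.815.
Since 10.254 > 7.815, we reject the null hypothesis — the data do not fit the 9:3:3:1 ratio.

10.254; not consistent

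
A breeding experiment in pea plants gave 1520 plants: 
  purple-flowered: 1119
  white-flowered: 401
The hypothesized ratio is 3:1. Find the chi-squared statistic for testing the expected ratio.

Under the 3:1 hypothesis (Σ ratio = 4, N = 1520):
  purple-flowered: 1520 × 3/4 = 1140
  white-flowered: 1520 × 1/4 = 380
χ² = Σ (O − E)² / E
  purple-flowered: (1119 − 1140)² / 1140 = 0.3868
  white-flowered: (401 − 380)² / 380 = 1.1605
χ² = 0.3868 + 1.1605 = 1.5473 ≈ 1.547

1.547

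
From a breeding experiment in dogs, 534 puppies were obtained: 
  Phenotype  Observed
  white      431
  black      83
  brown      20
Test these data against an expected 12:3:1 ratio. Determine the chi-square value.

Total ratio parts = 16. Expected numbers out of 534:
  white: 534 × 12/16 = 400.5
  black: 534 × 3/16 = 100.125
  brown: 534 × 1/16 = 33.375
χ² = Σ (O − E)² / E
  white: (431 − 400.5)² / 400.5 = 2.3227
  black: (83 − 100.125)² / 100.125 = 2.9290
  brown: (20 − 33.375)² / 33.375 = 5.3600
χ² = 2.3227 + 2.9290 + 5.3600 = 10.6117 ≈ 10.612

10.612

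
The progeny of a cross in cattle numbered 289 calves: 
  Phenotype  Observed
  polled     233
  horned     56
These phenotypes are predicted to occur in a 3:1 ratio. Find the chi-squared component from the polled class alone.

Under the 3:1 hypothesis (Σ ratio = 4, N = 289):
  polled: 289 × 3/4 = 216.75
  horned: 289 × 1/4 = 72.25
Contribution of polled: (233 − 216.75)² / 216.75 = 1.2183

1.218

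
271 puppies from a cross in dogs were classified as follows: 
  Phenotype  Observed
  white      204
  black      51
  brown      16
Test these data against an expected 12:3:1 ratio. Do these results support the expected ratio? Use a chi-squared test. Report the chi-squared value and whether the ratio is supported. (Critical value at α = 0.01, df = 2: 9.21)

Total ratio parts = 16. Expected numbers out of 271:
  white: 271 × 12/16 = 203.25
  black: 271 × 3/16 = 50.8125
  brown: 271 × 1/16 = 16.9375
χ² = Σ (O − E)² / E
  white: (204 − 203.25)² / 203.25 = 0.0028
  black: (51 − 50.8125)² / 50.8125 = 0.0007
  brown: (16 − 16.9375)² / 16.9375 = 0.0519
χ² = 0.0028 + 0.0007 + 0.0519 = 0.0554 ≈ 0.055
Degrees of freedom = 3 − 1 = 2; critical value at α = 0.01 is 9.21.
Since 0.055 < 9.21, we fail to reject the null hypothesis — the data are consistent with the 12:3:1 ratio.

0.055; consistent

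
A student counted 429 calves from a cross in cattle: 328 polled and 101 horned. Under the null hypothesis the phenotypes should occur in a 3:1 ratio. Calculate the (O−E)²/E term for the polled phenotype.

Total ratio parts = 4. Expected numbers out of 429:
  polled: 429 × 3/4 = 321.75
  horned: 429 × 1/4 = 107.25
Contribution of polled: (328 − 321.75)² / 321.75 = 0.1214

0.121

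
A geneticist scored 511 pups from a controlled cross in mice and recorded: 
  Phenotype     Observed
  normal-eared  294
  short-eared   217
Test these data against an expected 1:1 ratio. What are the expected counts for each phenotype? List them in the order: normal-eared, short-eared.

255.5, 255.5

Expected counts for N = 511 under a 1:1 ratio (total parts = 2):
  normal-eared: 511 × 1/2 = 255.5
  short-eared: 511 × 1/2 = 255.5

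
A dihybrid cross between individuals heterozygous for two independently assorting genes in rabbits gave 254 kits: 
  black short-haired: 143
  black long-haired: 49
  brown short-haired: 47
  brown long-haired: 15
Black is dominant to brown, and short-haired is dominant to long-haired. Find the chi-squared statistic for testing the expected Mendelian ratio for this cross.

0.096

A dihybrid F₂ with independent assortment and complete dominance at both loci gives a 9:3:3:1 phenotypic ratio.
The 9:3:3:1 ratio has 16 parts, so with N = 254 the expected counts are:
  black short-haired: 254 × 9/16 = 142.875
  black long-haired: 254 × 3/16 = 47.625
  brown short-haired: 254 × 3/16 = 47.625
  brown long-haired: 254 × 1/16 = 15.875
χ² = Σ (O − E)² / E
  black short-haired: (143 − 142.875)² / 142.875 = 0.0001
  black long-haired: (49 − 47.625)² / 47.625 = 0.0397
  brown short-haired: (47 − 47.625)² / 47.625 = 0.0082
  brown long-haired: (15 − 15.875)² / 15.875 = 0.0482
χ² = 0.0001 + 0.0397 + 0.0082 + 0.0482 = 0.0962 ≈ 0.096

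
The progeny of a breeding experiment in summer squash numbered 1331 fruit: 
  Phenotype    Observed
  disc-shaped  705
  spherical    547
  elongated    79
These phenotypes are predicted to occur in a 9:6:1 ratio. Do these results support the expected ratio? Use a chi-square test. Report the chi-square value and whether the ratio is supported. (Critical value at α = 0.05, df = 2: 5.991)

7.352; not consistent

The 9:6:1 ratio has 16 parts, so with N = 1331 the expected counts are:
  disc-shaped: 1331 × 9/16 = 748.6875
  spherical: 1331 × 6/16 = 499.125
  elongated: 1331 × 1/16 = 83.1875
χ² = Σ (O − E)² / E
  disc-shaped: (705 − 748.6875)² / 748.6875 = 2.5493
  spherical: (547 − 499.125)² / 499.125 = 4.5921
  elongated: (79 − 83.1875)² / 83.1875 = 0.2108
χ² = 2.5493 + 4.5921 + 0.2108 = 7.3522 ≈ 7.352
Degrees of freedom = 3 − 1 = 2; critical value at α = 0.05 is 5.991.
Since 7.352 > 5.991, we reject the null hypothesis — the data do not fit the 9:6:1 ratio.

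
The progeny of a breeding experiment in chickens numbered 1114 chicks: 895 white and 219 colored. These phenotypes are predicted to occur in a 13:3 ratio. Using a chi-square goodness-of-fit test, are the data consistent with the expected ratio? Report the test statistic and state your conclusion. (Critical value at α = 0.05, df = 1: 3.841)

0.604; consistent

The 13:3 ratio has 16 parts, so with N = 1114 the expected counts are:
  white: 1114 × 13/16 = 905.125
  colored: 1114 × 3/16 = 208.875
χ² = Σ (O − E)² / E
  white: (895 − 905.125)² / 905.125 = 0.1133
  colored: (219 − 208.875)² / 208.875 = 0.4908
χ² = 0.1133 + 0.4908 = 0.6041 ≈ 0.604
Degrees of freedom = 2 − 1 = 1; critical value at α = 0.05 is 3.841.
Since 0.604 < 3.841, we fail to reject the null hypothesis — the data are consistent with the 13:3 ratio.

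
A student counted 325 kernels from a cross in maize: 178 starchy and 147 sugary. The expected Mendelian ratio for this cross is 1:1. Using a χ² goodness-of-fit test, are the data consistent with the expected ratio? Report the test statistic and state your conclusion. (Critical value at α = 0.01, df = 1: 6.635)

Total ratio parts = 2. Expected numbers out of 325:
  starchy: 325 × 1/2 = 162.5
  sugary: 325 × 1/2 = 162.5
χ² = Σ (O − E)² / E
  starchy: (178 − 162.5)² / 162.5 = 1.4785
  sugary: (147 − 162.5)² / 162.5 = 1.4785
χ² = 1.4785 + 1.4785 = 2.957
Degrees of freedom = 2 − 1 = 1; critical value at α = 0.01 is 6.635.
Since 2.957 < 6.635, we fail to reject the null hypothesis — the data are consistent with the 1:1 ratio.

2.957; consistent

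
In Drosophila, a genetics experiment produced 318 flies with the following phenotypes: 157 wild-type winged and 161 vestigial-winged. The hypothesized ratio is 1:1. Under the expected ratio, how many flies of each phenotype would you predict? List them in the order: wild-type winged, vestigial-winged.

159, 159

Under the 1:1 hypothesis (Σ ratio = 2, N = 318):
  wild-type winged: 318 × 1/2 = 159
  vestigial-winged: 318 × 1/2 = 159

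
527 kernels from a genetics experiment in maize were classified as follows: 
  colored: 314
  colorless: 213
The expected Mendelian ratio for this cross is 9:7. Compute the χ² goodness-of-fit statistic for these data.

2.378

Total ratio parts = 16. Expected numbers out of 527:
  colored: 527 × 9/16 = 296.4375
  colorless: 527 × 7/16 = 230.5625
χ² = Σ (O − E)² / E
  colored: (314 − 296.4375)² / 296.4375 = 1.0405
  colorless: (213 − 230.5625)² / 230.5625 = 1.3378
χ² = 1.0405 + 1.3378 = 2.3783 ≈ 2.378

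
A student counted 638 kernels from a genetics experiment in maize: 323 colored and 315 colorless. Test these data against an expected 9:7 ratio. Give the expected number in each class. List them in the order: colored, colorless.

Under the 9:7 hypothesis (Σ ratio = 16, N = 638):
  colored: 638 × 9/16 = 358.875
  colorless: 638 × 7/16 = 279.125

358.875, 279.125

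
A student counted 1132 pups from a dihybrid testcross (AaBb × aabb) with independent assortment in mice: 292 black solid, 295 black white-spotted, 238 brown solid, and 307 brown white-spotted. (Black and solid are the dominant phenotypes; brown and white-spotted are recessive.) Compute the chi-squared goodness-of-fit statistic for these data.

A dihybrid testcross with independent assortment gives a 1:1:1:1 ratio.
Total ratio parts = 4. Expected numbers out of 1132:
  black solid: 1132 × 1/4 = 283
  black white-spotted: 1132 × 1/4 = 283
  brown solid: 1132 × 1/4 = 283
  brown white-spotted: 1132 × 1/4 = 283
χ² = Σ (O − E)² / E
  black solid: (292 − 283)² / 283 = 0.2862
  black white-spotted: (295 − 283)² / 283 = 0.5088
  brown solid: (238 − 283)² / 283 = 7.1555
  brown white-spotted: (307 − 283)² / 283 = 2.0353
χ² = 0.2862 + 0.5088 + 7.1555 + 2.0353 = 9.9858 ≈ 9.986

9.986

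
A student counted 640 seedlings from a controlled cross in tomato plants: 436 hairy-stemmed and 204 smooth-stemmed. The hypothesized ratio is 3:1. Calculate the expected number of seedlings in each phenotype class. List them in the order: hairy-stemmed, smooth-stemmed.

The 3:1 ratio has 4 parts, so with N = 640 the expected counts are:
  hairy-stemmed: 640 × 3/4 = 480
  smooth-stemmed: 640 × 1/4 = 160

480, 160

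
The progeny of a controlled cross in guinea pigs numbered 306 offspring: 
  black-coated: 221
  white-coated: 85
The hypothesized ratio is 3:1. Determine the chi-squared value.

Under the 3:1 hypothesis (Σ ratio = 4, N = 306):
  black-coated: 306 × 3/4 = 229.5
  white-coated: 306 × 1/4 = 76.5
χ² = Σ (O − E)² / E
  black-coated: (221 − 229.5)² / 229.5 = 0.3148
  white-coated: (85 − 76.5)² / 76.5 = 0.9444
χ² = 0.3148 + 0.9444 = 1.2592 ≈ 1.259

1.259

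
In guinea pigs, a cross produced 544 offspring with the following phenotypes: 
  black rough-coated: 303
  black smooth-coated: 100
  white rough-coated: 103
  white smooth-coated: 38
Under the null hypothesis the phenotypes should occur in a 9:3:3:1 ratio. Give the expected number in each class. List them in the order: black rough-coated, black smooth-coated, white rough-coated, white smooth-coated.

Expected counts for N = 544 under a 9:3:3:1 ratio (total parts = 16):
  black rough-coated: 544 × 9/16 = 306
  black smooth-coated: 544 × 3/16 = 102
  white rough-coated: 544 × 3/16 = 102
  white smooth-coated: 544 × 1/16 = 34

306, 102, 102, 34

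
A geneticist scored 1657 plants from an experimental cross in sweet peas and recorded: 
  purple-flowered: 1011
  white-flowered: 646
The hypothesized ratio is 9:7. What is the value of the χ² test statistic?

Total ratio parts = 16. Expected numbers out of 1657:
  purple-flowered: 1657 × 9/16 = 932.0625
  white-flowered: 1657 × 7/16 = 724.9375
χ² = Σ (O − E)² / E
  purple-flowered: (1011 − 932.0625)² / 932.0625 = 6.6853
  white-flowered: (646 − 724.9375)² / 724.9375 = 8.5954
χ² = 6.6853 + 8.5954 = 15.2807 ≈ 15.281

15.281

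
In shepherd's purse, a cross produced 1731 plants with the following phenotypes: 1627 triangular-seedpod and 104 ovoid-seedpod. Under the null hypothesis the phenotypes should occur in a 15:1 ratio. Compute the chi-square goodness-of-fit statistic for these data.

0.173

Total ratio parts = 16. Expected numbers out of 1731:
  triangular-seedpod: 1731 × 15/16 = 1622.8125
  ovoid-seedpod: 1731 × 1/16 = 108.1875
χ² = Σ (O − E)² / E
  triangular-seedpod: (1627 − 1622.8125)² / 1622.8125 = 0.0108
  ovoid-seedpod: (104 − 108.1875)² / 108.1875 = 0.1621
χ² = 0.0108 + 0.1621 = 0.1729 ≈ 0.173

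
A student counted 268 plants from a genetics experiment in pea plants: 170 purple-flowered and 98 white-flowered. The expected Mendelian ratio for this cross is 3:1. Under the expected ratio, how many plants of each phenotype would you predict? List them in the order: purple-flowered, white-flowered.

Expected counts for N = 268 under a 3:1 ratio (total parts = 4):
  purple-flowered: 268 × 3/4 = 201
  white-flowered: 268 × 1/4 = 67

201, 67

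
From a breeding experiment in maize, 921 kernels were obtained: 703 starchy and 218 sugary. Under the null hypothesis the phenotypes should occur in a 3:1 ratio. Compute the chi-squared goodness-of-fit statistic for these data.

0.869

Expected counts for N = 921 under a 3:1 ratio (total parts = 4):
  starchy: 921 × 3/4 = 690.75
  sugary: 921 × 1/4 = 230.25
χ² = Σ (O − E)² / E
  starchy: (703 − 690.75)² / 690.75 = 0.2172
  sugary: (218 − 230.25)² / 230.25 = 0.6517
χ² = 0.2172 + 0.6517 = 0.8689 ≈ 0.869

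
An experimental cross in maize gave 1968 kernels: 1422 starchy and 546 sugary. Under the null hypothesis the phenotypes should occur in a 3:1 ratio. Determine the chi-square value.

7.902

Expected counts for N = 1968 under a 3:1 ratio (total parts = 4):
  starchy: 1968 × 3/4 = 1476
  sugary: 1968 × 1/4 = 492
χ² = Σ (O − E)² / E
  starchy: (1422 − 1476)² / 1476 = 1.9756
  sugary: (546 − 492)² / 492 = 5.9268
χ² = 1.9756 + 5.9268 = 7.9024 ≈ 7.902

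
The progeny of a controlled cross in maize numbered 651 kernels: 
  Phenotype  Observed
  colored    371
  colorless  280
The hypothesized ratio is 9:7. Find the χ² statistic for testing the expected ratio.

0.145

Expected counts for N = 651 under a 9:7 ratio (total parts = 16):
  colored: 651 × 9/16 = 366.1875
  colorless: 651 × 7/16 = 284.8125
χ² = Σ (O − E)² / E
  colored: (371 − 366.1875)² / 366.1875 = 0.0632
  colorless: (280 − 284.8125)² / 284.8125 = 0.0813
χ² = 0.0632 + 0.0813 = 0.1445 ≈ 0.145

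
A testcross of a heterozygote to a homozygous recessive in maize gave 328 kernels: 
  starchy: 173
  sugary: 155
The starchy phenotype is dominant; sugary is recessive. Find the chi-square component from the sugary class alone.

0.494

A testcross of a heterozygote (Aa × aa) gives a 1:1 phenotypic ratio.
Expected counts for N = 328 under a 1:1 ratio (total parts = 2):
  starchy: 328 × 1/2 = 164
  sugary: 328 × 1/2 = 164
Contribution of sugary: (155 − 164)² / 164 = 0.4939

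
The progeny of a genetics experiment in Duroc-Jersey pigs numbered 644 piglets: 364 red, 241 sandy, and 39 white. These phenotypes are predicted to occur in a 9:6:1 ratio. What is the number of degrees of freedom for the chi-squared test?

A goodness-of-fit test with 3 phenotype classes has df = 3 − 1 = 2.

2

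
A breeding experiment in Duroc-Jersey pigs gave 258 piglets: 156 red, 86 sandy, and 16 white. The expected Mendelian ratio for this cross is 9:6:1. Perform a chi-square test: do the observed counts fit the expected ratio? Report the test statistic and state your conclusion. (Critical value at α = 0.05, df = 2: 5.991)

2.010; consistent

The 9:6:1 ratio has 16 parts, so with N = 258 the expected counts are:
  red: 258 × 9/16 = 145.125
  sandy: 258 × 6/16 = 96.75
  white: 258 × 1/16 = 16.125
χ² = Σ (O − E)² / E
  red: (156 − 145.125)² / 145.125 = 0.8149
  sandy: (86 − 96.75)² / 96.75 = 1.1944
  white: (16 − 16.125)² / 16.125 = 0.0010
χ² = 0.8149 + 1.1944 + 0.0010 = 2.0103 ≈ 2.010
Degrees of freedom = 3 − 1 = 2; critical value at α = 0.05 is 5.991.
Since 2.010 < 5.991, we fail to reject the null hypothesis — the data are consistent with the 9:6:1 ratio.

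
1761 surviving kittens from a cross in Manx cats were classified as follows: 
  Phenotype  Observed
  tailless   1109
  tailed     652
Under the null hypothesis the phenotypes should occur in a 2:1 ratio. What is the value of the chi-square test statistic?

Total ratio parts = 3. Expected numbers out of 1761:
  tailless: 1761 × 2/3 = 1174
  tailed: 1761 × 1/3 = 587
χ² = Σ (O − E)² / E
  tailless: (1109 − 1174)² / 1174 = 3.5988
  tailed: (652 − 587)² / 587 = 7.1976
χ² = 3.5988 + 7.1976 = 10.7964 ≈ 10.796

10.796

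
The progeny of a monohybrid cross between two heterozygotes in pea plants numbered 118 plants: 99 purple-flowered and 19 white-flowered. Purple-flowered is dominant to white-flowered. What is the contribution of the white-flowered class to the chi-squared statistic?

3.737

For a monohybrid cross between heterozygotes with complete dominance, the expected phenotypic ratio is 3:1.
Under the 3:1 hypothesis (Σ ratio = 4, N = 118):
  purple-flowered: 118 × 3/4 = 88.5
  white-flowered: 118 × 1/4 = 29.5
Contribution of white-flowered: (19 − 29.5)² / 29.5 = 3.7373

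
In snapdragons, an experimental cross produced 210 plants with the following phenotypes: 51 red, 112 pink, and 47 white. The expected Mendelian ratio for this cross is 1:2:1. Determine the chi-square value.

Total ratio parts = 4. Expected numbers out of 210:
  red: 210 × 1/4 = 52.5
  pink: 210 × 2/4 = 105
  white: 210 × 1/4 = 52.5
χ² = Σ (O − E)² / E
  red: (51 − 52.5)² / 52.5 = 0.0429
  pink: (112 − 105)² / 105 = 0.4667
  white: (47 − 52.5)² / 52.5 = 0.5762
χ² = 0.0429 + 0.4667 + 0.5762 = 1.0858 ≈ 1.086

1.086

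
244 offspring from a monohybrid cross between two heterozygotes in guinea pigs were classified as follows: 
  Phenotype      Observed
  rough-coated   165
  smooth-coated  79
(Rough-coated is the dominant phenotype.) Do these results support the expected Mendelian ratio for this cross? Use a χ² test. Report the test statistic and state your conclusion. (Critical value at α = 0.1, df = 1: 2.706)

7.082; not consistent

For a monohybrid cross between heterozygotes with complete dominance, the expected phenotypic ratio is 3:1.
The 3:1 ratio has 4 parts, so with N = 244 the expected counts are:
  rough-coated: 244 × 3/4 = 183
  smooth-coated: 244 × 1/4 = 61
χ² = Σ (O − E)² / E
  rough-coated: (165 − 183)² / 183 = 1.7705
  smooth-coated: (79 − 61)² / 61 = 5.3115
χ² = 1.7705 + 5.3115 = 7.082
Degrees of freedom = 2 − 1 = 1; critical value at α = 0.1 is 2.706.
Since 7.082 > 2.706, we reject the null hypothesis — the data do not fit the 3:1 ratio.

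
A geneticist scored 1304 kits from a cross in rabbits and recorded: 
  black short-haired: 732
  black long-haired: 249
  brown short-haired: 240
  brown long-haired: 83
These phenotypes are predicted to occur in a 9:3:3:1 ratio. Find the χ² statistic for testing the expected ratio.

0.196

Under the 9:3:3:1 hypothesis (Σ ratio = 16, N = 1304):
  black short-haired: 1304 × 9/16 = 733.5
  black long-haired: 1304 × 3/16 = 244.5
  brown short-haired: 1304 × 3/16 = 244.5
  brown long-haired: 1304 × 1/16 = 81.5
χ² = Σ (O − E)² / E
  black short-haired: (732 − 733.5)² / 733.5 = 0.0031
  black long-haired: (249 − 244.5)² / 244.5 = 0.0828
  brown short-haired: (240 − 244.5)² / 244.5 = 0.0828
  brown long-haired: (83 − 81.5)² / 81.5 = 0.0276
χ² = 0.0031 + 0.0828 + 0.0828 + 0.0276 = 0.1963 ≈ 0.196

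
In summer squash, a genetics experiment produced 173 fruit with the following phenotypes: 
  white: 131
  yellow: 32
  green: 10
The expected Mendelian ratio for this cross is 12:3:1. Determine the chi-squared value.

0.079

Expected counts for N = 173 under a 12:3:1 ratio (total parts = 16):
  white: 173 × 12/16 = 129.75
  yellow: 173 × 3/16 = 32.4375
  green: 173 × 1/16 = 10.8125
χ² = Σ (O − E)² / E
  white: (131 − 129.75)² / 129.75 = 0.0120
  yellow: (32 − 32.4375)² / 32.4375 = 0.0059
  green: (10 − 10.8125)² / 10.8125 = 0.0611
χ² = 0.0120 + 0.0059 + 0.0611 = 0.079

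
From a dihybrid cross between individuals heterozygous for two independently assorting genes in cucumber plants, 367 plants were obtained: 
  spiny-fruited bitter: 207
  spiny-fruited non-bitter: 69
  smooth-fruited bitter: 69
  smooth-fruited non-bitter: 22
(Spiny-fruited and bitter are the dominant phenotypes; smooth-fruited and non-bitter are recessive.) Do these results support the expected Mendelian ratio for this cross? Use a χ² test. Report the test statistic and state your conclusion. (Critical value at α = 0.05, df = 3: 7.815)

A dihybrid F₂ with independent assortment and complete dominance at both loci gives a 9:3:3:1 phenotypic ratio.
Total ratio parts = 16. Expected numbers out of 367:
  spiny-fruited bitter: 367 × 9/16 = 206.4375
  spiny-fruited non-bitter: 367 × 3/16 = 68.8125
  smooth-fruited bitter: 367 × 3/16 = 68.8125
  smooth-fruited non-bitter: 367 × 1/16 = 22.9375
χ² = Σ (O − E)² / E
  spiny-fruited bitter: (207 − 206.4375)² / 206.4375 = 0.0015
  spiny-fruited non-bitter: (69 − 68.8125)² / 68.8125 = 0.0005
  smooth-fruited bitter: (69 − 68.8125)² / 68.8125 = 0.0005
  smooth-fruited non-bitter: (22 − 22.9375)² / 22.9375 = 0.0383
χ² = 0.0015 + 0.0005 + 0.0005 + 0.0383 = 0.0408 ≈ 0.041
Degrees of freedom = 4 − 1 = 3; critical value at α = 0.05 is 7.815.
Since 0.041 < 7.815, we fail to reject the null hypothesis — the data are consistent with the 9:3:3:1 ratio.

0.041; consistent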